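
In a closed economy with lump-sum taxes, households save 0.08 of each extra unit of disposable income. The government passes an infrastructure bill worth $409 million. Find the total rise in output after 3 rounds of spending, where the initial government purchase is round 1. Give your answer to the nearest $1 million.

$1,131 million

MPC = 1 − MPS = 1 − 0.08 = 0.92.
Round 1 adds ΔG = $409 million; each later round is MPC = 0.92 times the previous.
After 3 rounds: 409 + 376.28 + 346.1776 = ΔG·(1 − c^3)/(1 − c) = 409 × (1 − 0.778688)/0.08 ≈ $1,131 million.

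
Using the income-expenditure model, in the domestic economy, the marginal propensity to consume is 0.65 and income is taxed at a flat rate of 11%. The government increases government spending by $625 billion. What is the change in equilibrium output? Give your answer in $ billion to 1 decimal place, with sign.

+$1,482.8 billion

Expenditure multiplier = 1/(1 − c(1−t)) = 1/(1 − 0.65×0.89) = 1/0.4215 ≈ 2.372.
ΔY = k × ΔG = (+$625 billion) / 0.4215 ≈ +$1,482.8 billion.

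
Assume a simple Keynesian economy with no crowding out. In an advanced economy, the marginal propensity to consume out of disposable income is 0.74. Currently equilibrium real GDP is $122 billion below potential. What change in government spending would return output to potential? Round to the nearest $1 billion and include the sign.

+$32 billion

Spending multiplier = 1/(1 − MPC) = 1/(1 − 0.74) = 1/0.26 ≈ 3.846.
Need ΔY = +$122 billion, so ΔG = ΔY/k = (+$122 billion) × 0.26 ≈ +$32 billion.
The government should increase government spending by $32 billion.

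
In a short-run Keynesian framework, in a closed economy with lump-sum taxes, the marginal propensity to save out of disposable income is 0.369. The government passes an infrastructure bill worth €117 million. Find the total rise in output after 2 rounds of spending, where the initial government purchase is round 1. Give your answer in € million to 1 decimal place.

MPC = 1 − MPS = 1 − 0.369 = 0.631.
Round 1 adds ΔG = €117 million; each later round is MPC = 0.631 times the previous.
After 2 rounds: 117 + 73.827 = ΔG·(1 − c^2)/(1 − c) = 117 × (1 − 0.398161)/0.369 ≈ €190.8 million.

€190.8 million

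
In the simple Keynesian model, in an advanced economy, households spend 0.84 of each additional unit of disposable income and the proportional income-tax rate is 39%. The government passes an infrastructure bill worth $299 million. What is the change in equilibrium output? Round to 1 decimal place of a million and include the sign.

Spending multiplier = 1/(1 − c(1−t)) = 1/(1 − 0.84×0.61) = 1/0.4876 ≈ 2.051.
ΔY = k × ΔG = (+$299 million) / 0.4876 ≈ +$613.2 million.

+$613.2 million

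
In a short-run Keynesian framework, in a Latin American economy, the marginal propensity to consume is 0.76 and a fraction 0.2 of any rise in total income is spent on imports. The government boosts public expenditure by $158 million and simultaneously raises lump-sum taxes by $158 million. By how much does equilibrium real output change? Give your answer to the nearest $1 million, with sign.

+$86 million

Expenditure multiplier = 1/(1 − c + m) = 1/(1 − 0.76 + 0.2) = 1/0.44 ≈ 2.273.
ΔG contributes k·ΔG = (+$158 million) / 0.44 ≈ +$359.1 million.
ΔT of +$158 million changes first-round spending by −c·ΔT = −$120.08 million, contributing k·(−c·ΔT) = (−$120.08 million) / 0.44 ≈ −$272.9 million.
Net ΔY = k(ΔG − c·ΔT) = (+$37.92 million) / 0.44 ≈ +$86 million.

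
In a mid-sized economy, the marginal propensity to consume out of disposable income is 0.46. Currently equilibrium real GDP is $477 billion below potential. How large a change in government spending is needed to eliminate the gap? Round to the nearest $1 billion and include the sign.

+$258 billion

Spending multiplier = 1/(1 − MPC) = 1/(1 − 0.46) = 1/0.54 ≈ 1.852.
Need ΔY = +$477 billion, so ΔG = ΔY/k = (+$477 billion) × 0.54 ≈ +$258 billion.
The government should increase government spending by $258 billion.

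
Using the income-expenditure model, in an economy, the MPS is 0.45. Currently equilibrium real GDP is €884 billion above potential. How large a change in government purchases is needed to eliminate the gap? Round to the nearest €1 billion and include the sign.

−€398 billion

MPC = 1 − MPS = 1 − 0.45 = 0.55.
Spending multiplier = 1/(1 − MPC) = 1/(1 − 0.55) = 1/0.45 ≈ 2.222.
Need ΔY = −€884 billion, so ΔG = ΔY/k = (−€884 billion) × 0.45 ≈ −€398 billion.
The government should cut government purchases by €398 billion.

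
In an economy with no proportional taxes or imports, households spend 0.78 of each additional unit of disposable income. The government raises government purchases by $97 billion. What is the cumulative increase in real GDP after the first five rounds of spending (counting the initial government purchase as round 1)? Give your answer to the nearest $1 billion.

$314 billion

Round 1 adds ΔG = $97 billion; each later round is MPC = 0.78 times the previous.
After 5 rounds: 97 + 75.66 + 59.0148 + 46.031544 + 35.90460432 = ΔG·(1 − c^5)/(1 − c) = 97 × (1 − 0.2887174368)/0.22 ≈ $314 billion.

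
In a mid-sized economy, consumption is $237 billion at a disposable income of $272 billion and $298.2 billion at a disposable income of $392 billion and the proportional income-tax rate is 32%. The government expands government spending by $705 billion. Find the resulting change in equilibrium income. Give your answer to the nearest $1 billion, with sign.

+$1,079 billion

MPC = ΔC/ΔYd = (298.2 − 237)/(392 − 272) = 61.2/120 = 0.51.
Government-spending multiplier = 1/(1 − c(1−t)) = 1/(1 − 0.51×0.68) = 1/0.6532 ≈ 1.531.
ΔY = k × ΔG = (+$705 billion) / 0.6532 ≈ +$1,079 billion.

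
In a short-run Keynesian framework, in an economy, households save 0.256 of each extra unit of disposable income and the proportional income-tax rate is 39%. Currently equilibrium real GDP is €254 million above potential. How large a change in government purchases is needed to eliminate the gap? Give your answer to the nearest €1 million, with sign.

−€139 million

MPC = 1 − MPS = 1 − 0.256 = 0.744.
Spending multiplier = 1/(1 − c(1−t)) = 1/(1 − 0.744×0.61) = 1/0.54616 ≈ 1.831.
Need ΔY = −€254 million, so ΔG = ΔY/k = (−€254 million) × 0.54616 ≈ −€139 million.
The government should cut government purchases by €139 million.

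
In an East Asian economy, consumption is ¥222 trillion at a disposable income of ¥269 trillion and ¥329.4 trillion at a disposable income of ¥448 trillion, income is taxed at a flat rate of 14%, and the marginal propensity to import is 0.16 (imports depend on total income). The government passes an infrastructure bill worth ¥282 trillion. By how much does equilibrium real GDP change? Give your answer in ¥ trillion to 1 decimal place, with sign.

+¥437.9 trillion

MPC = ΔC/ΔYd = (329.4 − 222)/(448 − 269) = 107.4/179 = 0.6.
Spending multiplier = 1/(1 − c(1−t) + m) = 1/(1 − 0.6×0.86 + 0.16) = 1/0.644 ≈ 1.553.
ΔY = k × ΔG = (+¥282 trillion) / 0.644 ≈ +¥437.9 trillion.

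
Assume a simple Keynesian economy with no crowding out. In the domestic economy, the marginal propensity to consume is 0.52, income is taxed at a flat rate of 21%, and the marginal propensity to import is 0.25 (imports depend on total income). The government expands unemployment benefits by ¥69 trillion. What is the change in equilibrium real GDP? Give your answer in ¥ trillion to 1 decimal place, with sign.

+¥42.8 trillion

The transfer change shifts disposable income by +¥69 trillion, so first-round consumption changes by c·ΔTR = 0.52 × (+¥69 trillion) = +¥35.88 trillion.
Expenditure multiplier = 1/(1 − c(1−t) + m) = 1/(1 − 0.52×0.79 + 0.25) = 1/0.8392 ≈ 1.192.
The transfer multiplier is c × k ≈ 0.62, so ΔY = k × (c·ΔTR) = (+¥35.88 trillion) / 0.8392 ≈ +¥42.8 trillion.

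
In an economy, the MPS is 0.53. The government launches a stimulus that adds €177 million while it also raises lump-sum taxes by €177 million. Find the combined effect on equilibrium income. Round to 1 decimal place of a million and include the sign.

MPC = 1 − MPS = 1 − 0.53 = 0.47.
Expenditure multiplier = 1/(1 − MPC) = 1/(1 − 0.47) = 1/0.53 ≈ 1.887.
ΔG contributes k·ΔG = (+€177 million) / 0.53 ≈ +€334 million.
ΔT of +€177 million changes first-round spending by −c·ΔT = −€83.19 million, contributing k·(−c·ΔT) = (−€83.19 million) / 0.53 ≈ −€157 million.
With ΔG = ΔT and no other leakages, the balanced-budget multiplier is 1, so ΔY = ΔG = +€177 million.

+€177.0 million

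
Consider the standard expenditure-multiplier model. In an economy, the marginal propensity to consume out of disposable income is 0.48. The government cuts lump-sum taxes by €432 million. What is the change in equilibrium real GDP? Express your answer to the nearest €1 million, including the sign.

A lump-sum tax change of −€432 million shifts disposable income by +€432 million; first-round consumption changes by −c × ΔT = −0.48 × (−€432 million) = +€207.36 million.
Expenditure multiplier = 1/(1 − MPC) = 1/(1 − 0.48) = 1/0.52 ≈ 1.923.
The tax multiplier is −c × k ≈ −0.923, so ΔY = k × (−c·ΔT) = (+€207.36 million) / 0.52 ≈ +€399 million.

+€399 million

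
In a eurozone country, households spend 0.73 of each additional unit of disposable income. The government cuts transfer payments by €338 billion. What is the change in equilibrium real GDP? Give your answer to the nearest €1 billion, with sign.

The transfer change shifts disposable income by −€338 billion, so first-round consumption changes by c·ΔTR = 0.73 × (−€338 billion) = −€246.74 billion.
Expenditure multiplier = 1/(1 − MPC) = 1/(1 − 0.73) = 1/0.27 ≈ 3.704.
The transfer multiplier is c × k ≈ 2.704, so ΔY = k × (c·ΔTR) = (−€246.74 billion) / 0.27 ≈ −€914 billion.

−€914 billion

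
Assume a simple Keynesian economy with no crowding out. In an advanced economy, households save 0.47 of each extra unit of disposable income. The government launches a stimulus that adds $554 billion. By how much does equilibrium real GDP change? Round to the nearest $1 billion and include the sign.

MPC = 1 − MPS = 1 − 0.47 = 0.53.
Government-spending multiplier = 1/(1 − MPC) = 1/(1 − 0.53) = 1/0.47 ≈ 2.128.
ΔY = k × ΔG = (+$554 billion) / 0.47 ≈ +$1,179 billion.

+$1,179 billion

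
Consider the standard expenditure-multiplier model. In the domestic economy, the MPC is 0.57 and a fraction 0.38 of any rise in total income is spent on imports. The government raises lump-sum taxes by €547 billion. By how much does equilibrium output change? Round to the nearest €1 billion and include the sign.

−€385 billion

A lump-sum tax change of +€547 billion shifts disposable income by −€547 billion; first-round consumption changes by −c × ΔT = −0.57 × (+€547 billion) = −€311.79 billion.
Expenditure multiplier = 1/(1 − c + m) = 1/(1 − 0.57 + 0.38) = 1/0.81 ≈ 1.235.
The tax multiplier is −c × k ≈ −0.704, so ΔY = k × (−c·ΔT) = (−€311.79 billion) / 0.81 ≈ −€385 billion.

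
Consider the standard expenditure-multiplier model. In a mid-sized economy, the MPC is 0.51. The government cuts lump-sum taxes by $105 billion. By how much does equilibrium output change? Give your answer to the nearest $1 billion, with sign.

+$109 billion

A lump-sum tax change of −$105 billion shifts disposable income by +$105 billion; first-round consumption changes by −c × ΔT = −0.51 × (−$105 billion) = +$53.55 billion.
Expenditure multiplier = 1/(1 − MPC) = 1/(1 − 0.51) = 1/0.49 ≈ 2.041.
The tax multiplier is −c × k ≈ −1.041, so ΔY = k × (−c·ΔT) = (+$53.55 billion) / 0.49 ≈ +$109 billion.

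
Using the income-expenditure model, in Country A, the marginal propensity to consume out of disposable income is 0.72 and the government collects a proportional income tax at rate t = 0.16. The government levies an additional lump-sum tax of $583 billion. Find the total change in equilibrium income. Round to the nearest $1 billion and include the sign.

A lump-sum tax change of +$583 billion shifts disposable income by −$583 billion; first-round consumption changes by −c × ΔT = −0.72 × (+$583 billion) = −$419.76 billion.
Expenditure multiplier = 1/(1 − c(1−t)) = 1/(1 − 0.72×0.84) = 1/0.3952 ≈ 2.53.
The tax multiplier is −c × k ≈ −1.822, so ΔY = k × (−c·ΔT) = (−$419.76 billion) / 0.3952 ≈ −$1,062 billion.

−$1,062 billion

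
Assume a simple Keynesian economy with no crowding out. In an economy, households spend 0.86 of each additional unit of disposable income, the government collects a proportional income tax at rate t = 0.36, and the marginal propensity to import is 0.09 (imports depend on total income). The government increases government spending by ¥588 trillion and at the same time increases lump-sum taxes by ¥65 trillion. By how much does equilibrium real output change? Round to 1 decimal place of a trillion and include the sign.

Expenditure multiplier = 1/(1 − c(1−t) + m) = 1/(1 − 0.86×0.64 + 0.09) = 1/0.5396 ≈ 1.853.
ΔG contributes k·ΔG = (+¥588 trillion) / 0.5396 ≈ +¥1,089.7 trillion.
ΔT of +¥65 trillion changes first-round spending by −c·ΔT = −¥55.9 trillion, contributing k·(−c·ΔT) = (−¥55.9 trillion) / 0.5396 ≈ −¥103.6 trillion.
Net ΔY = k(ΔG − c·ΔT) = (+¥532.1 trillion) / 0.5396 ≈ +¥986.1 trillion.

+¥986.1 trillion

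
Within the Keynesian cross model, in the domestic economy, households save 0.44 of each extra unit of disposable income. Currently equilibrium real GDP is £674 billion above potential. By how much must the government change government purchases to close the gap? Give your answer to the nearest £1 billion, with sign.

−£297 billion

MPC = 1 − MPS = 1 − 0.44 = 0.56.
Spending multiplier = 1/(1 − MPC) = 1/(1 − 0.56) = 1/0.44 ≈ 2.273.
Need ΔY = −£674 billion, so ΔG = ΔY/k = (−£674 billion) × 0.44 ≈ −£297 billion.
The government should cut government purchases by £297 billion.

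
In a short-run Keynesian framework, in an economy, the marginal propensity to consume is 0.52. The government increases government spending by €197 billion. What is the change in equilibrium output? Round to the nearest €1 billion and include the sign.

+€410 billion

Spending multiplier = 1/(1 − MPC) = 1/(1 − 0.52) = 1/0.48 ≈ 2.083.
ΔY = k × ΔG = (+€197 billion) / 0.48 ≈ +€410 billion.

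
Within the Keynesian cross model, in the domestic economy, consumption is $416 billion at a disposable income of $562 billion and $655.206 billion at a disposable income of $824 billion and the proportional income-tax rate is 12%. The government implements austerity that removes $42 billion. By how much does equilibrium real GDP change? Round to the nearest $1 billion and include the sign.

MPC = ΔC/ΔYd = (655.206 − 416)/(824 − 562) = 239.206/262 = 0.913.
Government-spending multiplier = 1/(1 − c(1−t)) = 1/(1 − 0.913×0.88) = 1/0.19656 ≈ 5.088.
ΔY = k × ΔG = (−$42 billion) / 0.19656 ≈ −$214 billion.

−$214 billion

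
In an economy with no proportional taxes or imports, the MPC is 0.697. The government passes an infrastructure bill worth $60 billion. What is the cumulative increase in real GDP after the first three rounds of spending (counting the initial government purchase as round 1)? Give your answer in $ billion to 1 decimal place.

Round 1 adds ΔG = $60 billion; each later round is MPC = 0.697 times the previous.
After 3 rounds: 60 + 41.82 + 29.14854 = ΔG·(1 − c^3)/(1 − c) = 60 × (1 − 0.338608873)/0.303 ≈ $131 billion.

$131.0 billion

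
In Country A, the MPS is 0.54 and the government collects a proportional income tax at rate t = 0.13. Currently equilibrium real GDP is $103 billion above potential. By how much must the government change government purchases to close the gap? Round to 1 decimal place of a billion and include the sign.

MPC = 1 − MPS = 1 − 0.54 = 0.46.
Spending multiplier = 1/(1 − c(1−t)) = 1/(1 − 0.46×0.87) = 1/0.5998 ≈ 1.667.
Need ΔY = −$103 billion, so ΔG = ΔY/k = (−$103 billion) × 0.5998 ≈ −$61.8 billion.
The government should cut government purchases by $61.8 billion.

−$61.8 billion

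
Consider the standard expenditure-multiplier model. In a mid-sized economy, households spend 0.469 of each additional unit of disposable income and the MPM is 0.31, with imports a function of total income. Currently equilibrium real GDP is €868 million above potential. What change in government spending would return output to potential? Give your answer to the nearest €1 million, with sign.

Spending multiplier = 1/(1 − c + m) = 1/(1 − 0.469 + 0.31) = 1/0.841 ≈ 1.189.
Need ΔY = −€868 million, so ΔG = ΔY/k = (−€868 million) × 0.841 ≈ −€730 million.
The government should cut government spending by €730 million.

−€730 million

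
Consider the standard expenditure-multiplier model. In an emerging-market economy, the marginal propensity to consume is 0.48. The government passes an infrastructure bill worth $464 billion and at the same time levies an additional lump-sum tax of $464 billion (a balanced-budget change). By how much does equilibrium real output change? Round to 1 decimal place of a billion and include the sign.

Expenditure multiplier = 1/(1 − MPC) = 1/(1 − 0.48) = 1/0.52 ≈ 1.923.
ΔG contributes k·ΔG = (+$464 billion) / 0.52 ≈ +$892.3 billion.
ΔT of +$464 billion changes first-round spending by −c·ΔT = −$222.72 billion, contributing k·(−c·ΔT) = (−$222.72 billion) / 0.52 ≈ −$428.3 billion.
With ΔG = ΔT and no other leakages, the balanced-budget multiplier is 1, so ΔY = ΔG = +$464 billion.

+$464.0 billion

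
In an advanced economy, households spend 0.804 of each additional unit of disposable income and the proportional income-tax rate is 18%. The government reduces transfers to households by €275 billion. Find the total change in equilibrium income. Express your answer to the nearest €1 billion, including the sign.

The transfer change shifts disposable income by −€275 billion, so first-round consumption changes by c·ΔTR = 0.804 × (−€275 billion) = −€221.1 billion.
Expenditure multiplier = 1/(1 − c(1−t)) = 1/(1 − 0.804×0.82) = 1/0.34072 ≈ 2.935.
The transfer multiplier is c × k ≈ 2.36, so ΔY = k × (c·ΔTR) = (−€221.1 billion) / 0.34072 ≈ −€649 billion.

−€649 billion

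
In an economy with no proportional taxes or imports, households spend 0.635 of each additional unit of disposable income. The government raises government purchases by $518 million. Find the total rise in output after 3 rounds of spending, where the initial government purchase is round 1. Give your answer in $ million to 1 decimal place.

Round 1 adds ΔG = $518 million; each later round is MPC = 0.635 times the previous.
After 3 rounds: 518 + 328.93 + 208.87055 = ΔG·(1 − c^3)/(1 − c) = 518 × (1 − 0.256047875)/0.365 ≈ $1,055.8 million.

$1,055.8 million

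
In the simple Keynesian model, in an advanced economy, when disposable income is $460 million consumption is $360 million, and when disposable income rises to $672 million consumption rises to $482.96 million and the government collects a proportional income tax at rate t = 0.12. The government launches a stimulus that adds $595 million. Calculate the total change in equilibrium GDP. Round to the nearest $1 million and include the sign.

MPC = ΔC/ΔYd = (482.96 − 360)/(672 − 460) = 122.96/212 = 0.58.
Government-spending multiplier = 1/(1 − c(1−t)) = 1/(1 − 0.58×0.88) = 1/0.4896 ≈ 2.042.
ΔY = k × ΔG = (+$595 million) / 0.4896 ≈ +$1,215 million.

+$1,215 million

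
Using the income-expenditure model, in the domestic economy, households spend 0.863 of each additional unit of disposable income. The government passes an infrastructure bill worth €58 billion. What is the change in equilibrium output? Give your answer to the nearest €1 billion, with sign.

+€423 billion

Spending multiplier = 1/(1 − MPC) = 1/(1 − 0.863) = 1/0.137 ≈ 7.299.
ΔY = k × ΔG = (+€58 billion) / 0.137 ≈ +€423 billion.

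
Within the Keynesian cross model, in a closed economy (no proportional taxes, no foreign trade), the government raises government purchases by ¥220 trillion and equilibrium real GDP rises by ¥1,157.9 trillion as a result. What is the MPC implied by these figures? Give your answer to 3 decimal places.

0.810

Implied spending multiplier k = ΔY/ΔG = 1,157.9/220 ≈ 5.2632.
Since k = 1/(1 − MPC), MPC = 1 − 1/k = 1 − ΔG/ΔY = 1 − 220/1,157.9 ≈ 0.810.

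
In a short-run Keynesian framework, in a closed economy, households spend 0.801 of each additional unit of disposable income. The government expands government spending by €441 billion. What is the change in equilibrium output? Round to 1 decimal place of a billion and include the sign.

Spending multiplier = 1/(1 − MPC) = 1/(1 − 0.801) = 1/0.199 ≈ 5.025.
ΔY = k × ΔG = (+€441 billion) / 0.199 ≈ +€2,216.1 billion.

+€2,216.1 billion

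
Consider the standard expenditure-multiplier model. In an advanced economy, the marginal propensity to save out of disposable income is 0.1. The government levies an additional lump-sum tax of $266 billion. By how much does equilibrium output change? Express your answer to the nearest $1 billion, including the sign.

MPC = 1 − MPS = 1 − 0.1 = 0.9.
A lump-sum tax change of +$266 billion shifts disposable income by −$266 billion; first-round consumption changes by −c × ΔT = −0.9 × (+$266 billion) = −$239.4 billion.
Expenditure multiplier = 1/(1 − MPC) = 1/(1 − 0.9) = 1/0.1 = 10.
The tax multiplier is −c × k = −9, so ΔY = k × (−c·ΔT) = (−$239.4 billion) / 0.1 = −$2,394 billion.

−$2,394 billion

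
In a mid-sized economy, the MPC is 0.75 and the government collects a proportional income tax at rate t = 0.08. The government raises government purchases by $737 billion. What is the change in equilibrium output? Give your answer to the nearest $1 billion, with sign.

+$2,377 billion

Government-spending multiplier = 1/(1 − c(1−t)) = 1/(1 − 0.75×0.92) = 1/0.31 ≈ 3.226.
ΔY = k × ΔG = (+$737 billion) / 0.31 ≈ +$2,377 billion.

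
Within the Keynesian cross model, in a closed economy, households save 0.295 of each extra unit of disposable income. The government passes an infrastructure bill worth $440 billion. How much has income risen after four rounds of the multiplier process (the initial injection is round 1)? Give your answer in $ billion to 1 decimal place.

MPC = 1 − MPS = 1 − 0.295 = 0.705.
Round 1 adds ΔG = $440 billion; each later round is MPC = 0.705 times the previous.
After 4 rounds: 440 + 310.2 + 218.691 + 154.177155 = ΔG·(1 − c^4)/(1 − c) = 440 × (1 − 0.247033850625)/0.295 ≈ $1,123.1 billion.

$1,123.1 billion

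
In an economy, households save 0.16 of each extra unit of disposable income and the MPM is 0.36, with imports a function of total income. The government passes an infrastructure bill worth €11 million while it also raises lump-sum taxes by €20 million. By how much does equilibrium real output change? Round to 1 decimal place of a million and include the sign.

−€11.2 million

MPC = 1 − MPS = 1 − 0.16 = 0.84.
Expenditure multiplier = 1/(1 − c + m) = 1/(1 − 0.84 + 0.36) = 1/0.52 ≈ 1.923.
ΔG contributes k·ΔG = (+€11 million) / 0.52 ≈ +€21.2 million.
ΔT of +€20 million changes first-round spending by −c·ΔT = −€16.8 million, contributing k·(−c·ΔT) = (−€16.8 million) / 0.52 ≈ −€32.3 million.
Net ΔY = k(ΔG − c·ΔT) = (−€5.8 million) / 0.52 ≈ −€11.2 million.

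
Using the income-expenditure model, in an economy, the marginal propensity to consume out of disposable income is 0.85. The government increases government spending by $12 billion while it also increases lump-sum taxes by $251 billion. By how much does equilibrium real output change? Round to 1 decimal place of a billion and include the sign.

−$1,342.3 billion

Expenditure multiplier = 1/(1 − MPC) = 1/(1 − 0.85) = 1/0.15 ≈ 6.667.
ΔG contributes k·ΔG = (+$12 billion) / 0.15 = +$80 billion.
ΔT of +$251 billion changes first-round spending by −c·ΔT = −$213.35 billion, contributing k·(−c·ΔT) = (−$213.35 billion) / 0.15 ≈ −$1,422.3 billion.
Net ΔY = k(ΔG − c·ΔT) = (−$201.35 billion) / 0.15 ≈ −$1,342.3 billion.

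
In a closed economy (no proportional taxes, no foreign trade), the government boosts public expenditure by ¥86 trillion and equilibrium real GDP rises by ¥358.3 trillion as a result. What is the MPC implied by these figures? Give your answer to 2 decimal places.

0.76

Implied spending multiplier k = ΔY/ΔG = 358.3/86 ≈ 4.1663.
Since k = 1/(1 − MPC), MPC = 1 − 1/k = 1 − ΔG/ΔY = 1 − 86/358.3 ≈ 0.76.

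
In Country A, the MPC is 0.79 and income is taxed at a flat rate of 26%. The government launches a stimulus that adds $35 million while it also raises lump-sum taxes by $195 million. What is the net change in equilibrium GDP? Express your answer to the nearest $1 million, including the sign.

−$287 million

Expenditure multiplier = 1/(1 − c(1−t)) = 1/(1 − 0.79×0.74) = 1/0.4154 ≈ 2.407.
ΔG contributes k·ΔG = (+$35 million) / 0.4154 ≈ +$84.3 million.
ΔT of +$195 million changes first-round spending by −c·ΔT = −$154.05 million, contributing k·(−c·ΔT) = (−$154.05 million) / 0.4154 ≈ −$370.8 million.
Net ΔY = k(ΔG − c·ΔT) = (−$119.05 million) / 0.4154 ≈ −$287 million.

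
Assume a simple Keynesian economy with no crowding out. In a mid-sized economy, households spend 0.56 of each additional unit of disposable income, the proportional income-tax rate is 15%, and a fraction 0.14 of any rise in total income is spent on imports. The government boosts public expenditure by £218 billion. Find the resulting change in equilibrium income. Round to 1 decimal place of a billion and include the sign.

+£328.3 billion

Government-spending multiplier = 1/(1 − c(1−t) + m) = 1/(1 − 0.56×0.85 + 0.14) = 1/0.664 ≈ 1.506.
ΔY = k × ΔG = (+£218 billion) / 0.664 ≈ +£328.3 billion.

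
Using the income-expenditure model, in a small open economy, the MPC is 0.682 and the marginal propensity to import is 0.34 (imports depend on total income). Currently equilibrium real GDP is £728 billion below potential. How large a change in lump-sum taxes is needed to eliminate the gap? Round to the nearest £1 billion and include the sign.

−£702 billion

Spending multiplier = 1/(1 − c + m) = 1/(1 − 0.682 + 0.34) = 1/0.658 ≈ 1.52.
Tax multiplier = −c·k = −0.682/0.658 ≈ −1.036. Need ΔY = +£728 billion, so ΔT = ΔY/(−c·k) = −(+£728 billion) × 0.658 / 0.682 ≈ −£702 billion.
The government should cut lump-sum taxes by £702 billion.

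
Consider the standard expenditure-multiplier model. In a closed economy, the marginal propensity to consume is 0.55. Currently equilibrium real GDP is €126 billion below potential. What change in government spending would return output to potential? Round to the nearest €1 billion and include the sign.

+€57 billion

Spending multiplier = 1/(1 − MPC) = 1/(1 − 0.55) = 1/0.45 ≈ 2.222.
Need ΔY = +€126 billion, so ΔG = ΔY/k = (+€126 billion) × 0.45 ≈ +€57 billion.
The government should increase government spending by €57 billion.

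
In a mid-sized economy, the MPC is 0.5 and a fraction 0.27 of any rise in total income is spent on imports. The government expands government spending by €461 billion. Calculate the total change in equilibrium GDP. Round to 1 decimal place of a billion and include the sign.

Spending multiplier = 1/(1 − c + m) = 1/(1 − 0.5 + 0.27) = 1/0.77 ≈ 1.299.
ΔY = k × ΔG = (+€461 billion) / 0.77 ≈ +€598.7 billion.

+€598.7 billion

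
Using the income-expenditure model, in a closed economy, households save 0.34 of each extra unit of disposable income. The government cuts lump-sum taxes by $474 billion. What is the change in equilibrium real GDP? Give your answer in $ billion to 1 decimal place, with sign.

MPC = 1 − MPS = 1 − 0.34 = 0.66.
A lump-sum tax change of −$474 billion shifts disposable income by +$474 billion; first-round consumption changes by −c × ΔT = −0.66 × (−$474 billion) = +$312.84 billion.
Expenditure multiplier = 1/(1 − MPC) = 1/(1 − 0.66) = 1/0.34 ≈ 2.941.
The tax multiplier is −c × k ≈ −1.941, so ΔY = k × (−c·ΔT) = (+$312.84 billion) / 0.34 ≈ +$920.1 billion.

+$920.1 billion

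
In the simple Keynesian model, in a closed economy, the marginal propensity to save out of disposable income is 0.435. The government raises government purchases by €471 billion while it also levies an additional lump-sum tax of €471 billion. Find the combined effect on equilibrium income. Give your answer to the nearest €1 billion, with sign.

MPC = 1 − MPS = 1 − 0.435 = 0.565.
Expenditure multiplier = 1/(1 − MPC) = 1/(1 − 0.565) = 1/0.435 ≈ 2.299.
ΔG contributes k·ΔG = (+€471 billion) / 0.435 ≈ +€1,082.8 billion.
ΔT of +€471 billion changes first-round spending by −c·ΔT = −€266.115 billion, contributing k·(−c·ΔT) = (−€266.115 billion) / 0.435 ≈ −€611.8 billion.
With ΔG = ΔT and no other leakages, the balanced-budget multiplier is 1, so ΔY = ΔG = +€471 billion.

+€471 billion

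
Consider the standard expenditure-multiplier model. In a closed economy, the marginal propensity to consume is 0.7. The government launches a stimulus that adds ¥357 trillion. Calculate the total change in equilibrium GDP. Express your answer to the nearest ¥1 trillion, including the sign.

Spending multiplier = 1/(1 − MPC) = 1/(1 − 0.7) = 1/0.3 ≈ 3.333.
ΔY = k × ΔG = (+¥357 trillion) / 0.3 = +¥1,190 trillion.

+¥1,190 trillion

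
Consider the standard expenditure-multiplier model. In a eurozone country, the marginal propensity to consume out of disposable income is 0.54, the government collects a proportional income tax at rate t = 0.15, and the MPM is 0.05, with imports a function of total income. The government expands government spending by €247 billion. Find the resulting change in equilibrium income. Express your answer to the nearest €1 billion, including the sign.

+€418 billion

Government-spending multiplier = 1/(1 − c(1−t) + m) = 1/(1 − 0.54×0.85 + 0.05) = 1/0.591 ≈ 1.692.
ΔY = k × ΔG = (+€247 billion) / 0.591 ≈ +€418 billion.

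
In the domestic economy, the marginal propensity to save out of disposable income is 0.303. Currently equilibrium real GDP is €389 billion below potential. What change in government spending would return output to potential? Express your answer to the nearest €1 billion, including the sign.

+€118 billion

MPC = 1 − MPS = 1 − 0.303 = 0.697.
Spending multiplier = 1/(1 − MPC) = 1/(1 − 0.697) = 1/0.303 ≈ 3.3.
Need ΔY = +€389 billion, so ΔG = ΔY/k = (+€389 billion) × 0.303 ≈ +€118 billion.
The government should increase government spending by €118 billion.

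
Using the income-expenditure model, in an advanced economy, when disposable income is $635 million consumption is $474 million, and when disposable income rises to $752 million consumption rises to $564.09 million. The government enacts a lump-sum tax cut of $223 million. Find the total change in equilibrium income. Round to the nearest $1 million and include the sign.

+$747 million

MPC = ΔC/ΔYd = (564.09 − 474)/(752 − 635) = 90.09/117 = 0.77.
A lump-sum tax change of −$223 million shifts disposable income by +$223 million; first-round consumption changes by −c × ΔT = −0.77 × (−$223 million) = +$171.71 million.
Expenditure multiplier = 1/(1 − MPC) = 1/(1 − 0.77) = 1/0.23 ≈ 4.348.
The tax multiplier is −c × k ≈ −3.348, so ΔY = k × (−c·ΔT) = (+$171.71 million) / 0.23 ≈ +$747 million.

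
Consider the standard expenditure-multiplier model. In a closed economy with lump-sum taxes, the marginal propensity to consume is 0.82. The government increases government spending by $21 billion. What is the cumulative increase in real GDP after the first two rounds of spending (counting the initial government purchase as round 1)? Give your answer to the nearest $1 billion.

Round 1 adds ΔG = $21 billion; each later round is MPC = 0.82 times the previous.
After 2 rounds: 21 + 17.22 = ΔG·(1 − c^2)/(1 − c) = 21 × (1 − 0.6724)/0.18 ≈ $38 billion.

$38 billion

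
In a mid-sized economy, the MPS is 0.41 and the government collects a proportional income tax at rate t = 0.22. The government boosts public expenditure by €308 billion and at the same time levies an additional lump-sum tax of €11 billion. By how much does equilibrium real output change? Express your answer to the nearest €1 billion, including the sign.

+€559 billion

MPC = 1 − MPS = 1 − 0.41 = 0.59.
Expenditure multiplier = 1/(1 − c(1−t)) = 1/(1 − 0.59×0.78) = 1/0.5398 ≈ 1.853.
ΔG contributes k·ΔG = (+€308 billion) / 0.5398 ≈ +€570.6 billion.
ΔT of +€11 billion changes first-round spending by −c·ΔT = −€6.49 billion, contributing k·(−c·ΔT) = (−€6.49 billion) / 0.5398 ≈ −€12 billion.
Net ΔY = k(ΔG − c·ΔT) = (+€301.51 billion) / 0.5398 ≈ +€559 billion.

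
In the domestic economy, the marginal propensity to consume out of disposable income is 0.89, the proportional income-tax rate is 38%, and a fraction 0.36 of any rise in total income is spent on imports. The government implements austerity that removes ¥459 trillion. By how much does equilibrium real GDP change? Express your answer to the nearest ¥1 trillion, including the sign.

Expenditure multiplier = 1/(1 − c(1−t) + m) = 1/(1 − 0.89×0.62 + 0.36) = 1/0.8082 ≈ 1.237.
ΔY = k × ΔG = (−¥459 trillion) / 0.8082 ≈ −¥568 trillion.

−¥568 trillion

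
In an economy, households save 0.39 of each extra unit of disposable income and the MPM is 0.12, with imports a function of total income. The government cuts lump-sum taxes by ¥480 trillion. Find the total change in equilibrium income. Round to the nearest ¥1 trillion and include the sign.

MPC = 1 − MPS = 1 − 0.39 = 0.61.
A lump-sum tax change of −¥480 trillion shifts disposable income by +¥480 trillion; first-round consumption changes by −c × ΔT = −0.61 × (−¥480 trillion) = +¥292.8 trillion.
Expenditure multiplier = 1/(1 − c + m) = 1/(1 − 0.61 + 0.12) = 1/0.51 ≈ 1.961.
The tax multiplier is −c × k ≈ −1.196, so ΔY = k × (−c·ΔT) = (+¥292.8 trillion) / 0.51 ≈ +¥574 trillion.

+¥574 trillion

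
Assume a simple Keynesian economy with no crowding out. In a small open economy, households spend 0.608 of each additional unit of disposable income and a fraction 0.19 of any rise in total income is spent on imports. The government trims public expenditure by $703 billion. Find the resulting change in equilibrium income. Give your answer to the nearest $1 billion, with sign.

Government-spending multiplier = 1/(1 − c + m) = 1/(1 − 0.608 + 0.19) = 1/0.582 ≈ 1.718.
ΔY = k × ΔG = (−$703 billion) / 0.582 ≈ −$1,208 billion.

−$1,208 billion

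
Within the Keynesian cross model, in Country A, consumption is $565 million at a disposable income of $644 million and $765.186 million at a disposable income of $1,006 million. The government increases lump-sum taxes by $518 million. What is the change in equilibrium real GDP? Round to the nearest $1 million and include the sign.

−$641 million

MPC = ΔC/ΔYd = (765.186 − 565)/(1,006 − 644) = 200.186/362 = 0.553.
A lump-sum tax change of +$518 million shifts disposable income by −$518 million; first-round consumption changes by −c × ΔT = −0.553 × (+$518 million) = −$286.454 million.
Expenditure multiplier = 1/(1 − MPC) = 1/(1 − 0.553) = 1/0.447 ≈ 2.237.
The tax multiplier is −c × k ≈ −1.237, so ΔY = k × (−c·ΔT) = (−$286.454 million) / 0.447 ≈ −$641 million.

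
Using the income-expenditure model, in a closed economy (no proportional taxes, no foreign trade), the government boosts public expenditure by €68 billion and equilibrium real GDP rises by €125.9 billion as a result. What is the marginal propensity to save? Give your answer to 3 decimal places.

0.540

Implied spending multiplier k = ΔY/ΔG = 125.9/68 ≈ 1.8515.
Since k = 1/(1 − MPC), MPC = 1 − 1/k = 1 − ΔG/ΔY = 1 − 68/125.9 ≈ 0.460.
MPS = 1 − MPC = 0.540.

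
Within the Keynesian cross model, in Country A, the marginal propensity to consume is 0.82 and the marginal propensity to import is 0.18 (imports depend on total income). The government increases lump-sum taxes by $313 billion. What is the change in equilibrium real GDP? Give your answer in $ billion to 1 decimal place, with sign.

A lump-sum tax change of +$313 billion shifts disposable income by −$313 billion; first-round consumption changes by −c × ΔT = −0.82 × (+$313 billion) = −$256.66 billion.
Expenditure multiplier = 1/(1 − c + m) = 1/(1 − 0.82 + 0.18) = 1/0.36 ≈ 2.778.
The tax multiplier is −c × k ≈ −2.278, so ΔY = k × (−c·ΔT) = (−$256.66 billion) / 0.36 ≈ −$712.9 billion.

−$712.9 billion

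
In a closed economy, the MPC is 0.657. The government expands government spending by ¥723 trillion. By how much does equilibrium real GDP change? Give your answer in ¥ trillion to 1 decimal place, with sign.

Expenditure multiplier = 1/(1 − MPC) = 1/(1 − 0.657) = 1/0.343 ≈ 2.915.
ΔY = k × ΔG = (+¥723 trillion) / 0.343 ≈ +¥2,107.9 trillion.

+¥2,107.9 trillion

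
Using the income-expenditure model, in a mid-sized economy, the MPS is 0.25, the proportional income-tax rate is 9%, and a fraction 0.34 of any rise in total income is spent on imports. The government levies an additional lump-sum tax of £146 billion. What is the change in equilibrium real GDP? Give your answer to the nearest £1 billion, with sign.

−£167 billion

MPC = 1 − MPS = 1 − 0.25 = 0.75.
A lump-sum tax change of +£146 billion shifts disposable income by −£146 billion; first-round consumption changes by −c × ΔT = −0.75 × (+£146 billion) = −£109.5 billion.
Expenditure multiplier = 1/(1 − c(1−t) + m) = 1/(1 − 0.75×0.91 + 0.34) = 1/0.6575 ≈ 1.521.
The tax multiplier is −c × k ≈ −1.141, so ΔY = k × (−c·ΔT) = (−£109.5 billion) / 0.6575 ≈ −£167 billion.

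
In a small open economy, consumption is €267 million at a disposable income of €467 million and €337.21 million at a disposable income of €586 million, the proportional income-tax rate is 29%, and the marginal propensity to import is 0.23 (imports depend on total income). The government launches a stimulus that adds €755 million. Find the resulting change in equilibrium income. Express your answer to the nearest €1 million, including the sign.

MPC = ΔC/ΔYd = (337.21 − 267)/(586 − 467) = 70.21/119 = 0.59.
Government-spending multiplier = 1/(1 − c(1−t) + m) = 1/(1 − 0.59×0.71 + 0.23) = 1/0.8111 ≈ 1.233.
ΔY = k × ΔG = (+€755 million) / 0.8111 ≈ +€931 million.

+€931 million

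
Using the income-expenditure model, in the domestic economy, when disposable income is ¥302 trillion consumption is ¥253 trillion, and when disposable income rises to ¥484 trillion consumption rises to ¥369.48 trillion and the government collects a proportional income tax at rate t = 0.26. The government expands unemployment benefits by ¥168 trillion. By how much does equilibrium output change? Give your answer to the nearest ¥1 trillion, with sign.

+¥204 trillion

MPC = ΔC/ΔYd = (369.48 − 253)/(484 − 302) = 116.48/182 = 0.64.
The transfer change shifts disposable income by +¥168 trillion, so first-round consumption changes by c·ΔTR = 0.64 × (+¥168 trillion) = +¥107.52 trillion.
Expenditure multiplier = 1/(1 − c(1−t)) = 1/(1 − 0.64×0.74) = 1/0.5264 ≈ 1.9.
The transfer multiplier is c × k ≈ 1.216, so ΔY = k × (c·ΔTR) = (+¥107.52 trillion) / 0.5264 ≈ +¥204 trillion.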